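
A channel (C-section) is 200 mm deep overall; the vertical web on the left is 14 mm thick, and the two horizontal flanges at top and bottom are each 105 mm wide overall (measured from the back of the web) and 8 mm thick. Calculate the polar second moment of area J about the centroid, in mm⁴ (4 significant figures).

Break the section into simple shapes (no overlaps), measuring from the bottom-left corner of the bounding box.
Web: 14 × 200, A = 2 800 mm², y = 100 mm, Ī = 9 333 333 mm⁴.
Top flange (beyond web): 91 × 8, A = 728 mm², y = 196 mm, Ī = 3882.67 mm⁴.
Bottom flange (beyond web): 91 × 8, A = 728 mm², y = 4 mm, Ī = 3882.67 mm⁴.
By symmetry the centroid is at mid-height, ȳ = 100 mm.
Transfer each piece to the centroidal x-axis using Ī + A·d² with d = y − 100:
  web: d = 0 mm → contributes +9 333 333 mm⁴
  top flange (beyond web): d = 96 mm → contributes +6 713 131 mm⁴
  bottom flange (beyond web): d = -96 mm → contributes +6 713 131 mm⁴
Total I = 22 759 595 mm⁴.
For the y-axis: x̄ = 24.9605 mm.
Repeating about the centroidal y-axis gives I_y = 3 690 692 mm⁴.
Polar second moment: J = I_x + I_y = 26 450 287 mm⁴.

J ≈ 2.645 × 10⁷ mm⁴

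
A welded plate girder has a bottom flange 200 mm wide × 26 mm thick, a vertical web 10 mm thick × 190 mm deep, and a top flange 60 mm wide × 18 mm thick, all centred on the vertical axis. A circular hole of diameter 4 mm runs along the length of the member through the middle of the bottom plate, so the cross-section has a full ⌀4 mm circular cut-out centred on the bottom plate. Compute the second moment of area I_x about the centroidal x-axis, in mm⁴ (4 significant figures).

Treat the section as a set of non-overlapping primitives; coordinates are from the bounding-box lower-left.
Bottom plate: 200 × 26, A = 5 200 mm², y = 13 mm, Ī = 292 933 mm⁴.
Web plate: 10 × 190, A = 1 900 mm², y = 121 mm, Ī = 5 715 833 mm⁴.
Top plate: 60 × 18, A = 1 080 mm², y = 225 mm, Ī = 29 160 mm⁴.
Hole (subtracted): ⌀4, A = 12.5664 mm², y = 13 mm, Ī = 12.5664 mm⁴.
Centroid: ȳ = ΣA·y / ΣA = 66.1575 mm.
Transfer each piece to the centroidal x-axis using Ī + A·d² with d = y − 66.1575:
  bottom plate: d = -53.1575 mm → contributes +14 986 652 mm⁴
  web plate: d = 54.8425 mm → contributes +11 430 472 mm⁴
  top plate: d = 158.843 mm → contributes +27 278 590 mm⁴
  hole: d = -53.1575 mm → contributes −35521.6 mm⁴
Total I = 53 660 193 mm⁴.

I_x ≈ 5.366 × 10⁷ mm⁴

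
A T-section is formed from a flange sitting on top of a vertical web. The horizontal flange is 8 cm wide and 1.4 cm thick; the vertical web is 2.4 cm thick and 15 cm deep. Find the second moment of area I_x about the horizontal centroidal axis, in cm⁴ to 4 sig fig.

Split into non-overlapping primitives; take the origin at the lower-left of the bounding box.
Flange: 8 × 1.4, A = 11.2 cm², y = 15.7 cm, Ī = 1.82933 cm⁴.
Web: 2.4 × 15, A = 36 cm², y = 7.5 cm, Ī = 675 cm⁴.
Centroid: ȳ = ΣA·y / ΣA = 9.44576 cm.
Transfer each piece to the horizontal centroidal axis using Ī + A·d² with d = y − 9.44576:
  flange: d = 6.25424 cm → contributes +439.923 cm⁴
  web: d = -1.94576 cm → contributes +811.296 cm⁴
Total I = 1251.22 cm⁴.

I_x ≈ 1251 cm⁴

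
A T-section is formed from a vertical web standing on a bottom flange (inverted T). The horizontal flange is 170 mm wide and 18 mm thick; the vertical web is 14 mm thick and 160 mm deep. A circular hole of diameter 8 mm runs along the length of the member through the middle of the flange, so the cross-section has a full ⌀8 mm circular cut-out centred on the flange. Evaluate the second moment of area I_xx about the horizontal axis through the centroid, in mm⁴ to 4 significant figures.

Break the section into simple shapes (no overlaps), measuring from the bottom-left corner of the bounding box.
Flange: 170 × 18, A = 3 060 mm², y = 9 mm, Ī = 82 620 mm⁴.
Web: 14 × 160, A = 2 240 mm², y = 98 mm, Ī = 4 778 667 mm⁴.
Hole (subtracted): ⌀8, A = 50.2655 mm², y = 9 mm, Ī = 201.062 mm⁴.
Centroid: ȳ = ΣA·y / ΣA = 46.9753 mm.
Transfer each piece to the horizontal axis through the centroid using Ī + A·d² with d = y − 46.9753:
  flange: d = -37.9753 mm → contributes +4 495 507 mm⁴
  web: d = 51.0247 mm → contributes +10 610 562 mm⁴
  hole: d = -37.9753 mm → contributes −72689.9 mm⁴
Total I = 15 033 379 mm⁴.

I_xx ≈ 1.503 × 10⁷ mm⁴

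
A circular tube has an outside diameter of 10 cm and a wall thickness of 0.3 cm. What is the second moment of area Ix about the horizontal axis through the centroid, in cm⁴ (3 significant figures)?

Treat the section as a set of non-overlapping primitives; coordinates are from the bounding-box lower-left.
Outer circle: ⌀10, A = 78.54 cm², y = 5 cm, Ī = 490.87 cm⁴.
Bore (subtracted): ⌀9.4, A = 69.398 cm², y = 5 cm, Ī = 383.25 cm⁴.
By symmetry the centroid is at mid-height, ȳ = 5 cm.
All pieces are centred on the horizontal axis through the centroid, so I = ΣĪ (holes subtracted) = 107.62 cm⁴.

Ix ≈ 108 cm⁴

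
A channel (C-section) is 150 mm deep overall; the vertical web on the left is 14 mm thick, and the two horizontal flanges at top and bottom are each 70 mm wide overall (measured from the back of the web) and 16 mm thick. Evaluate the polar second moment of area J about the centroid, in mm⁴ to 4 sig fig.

J ≈ 1.371 × 10⁷ mm⁴

Decompose the section into non-overlapping parts with the origin at the bottom-left of its bounding rectangle.
Web: 14 × 150, A = 2 100 mm², y = 75 mm, Ī = 3 937 500 mm⁴.
Top flange (beyond web): 56 × 16, A = 896 mm², y = 142 mm, Ī = 19114.7 mm⁴.
Bottom flange (beyond web): 56 × 16, A = 896 mm², y = 8 mm, Ī = 19114.7 mm⁴.
By symmetry the centroid is at mid-height, ȳ = 75 mm.
Transfer each piece to the centroidal x-axis using Ī + A·d² with d = y − 75:
  web: d = 0 mm → contributes +3 937 500 mm⁴
  top flange (beyond web): d = 67 mm → contributes +4 041 259 mm⁴
  bottom flange (beyond web): d = -67 mm → contributes +4 041 259 mm⁴
Total I = 12 020 017 mm⁴.
For the y-axis: x̄ = 23.1151 mm.
Repeating about the centroidal y-axis gives I_y = 1 687 070 mm⁴.
Polar second moment: J = I_x + I_y = 13 707 087 mm⁴.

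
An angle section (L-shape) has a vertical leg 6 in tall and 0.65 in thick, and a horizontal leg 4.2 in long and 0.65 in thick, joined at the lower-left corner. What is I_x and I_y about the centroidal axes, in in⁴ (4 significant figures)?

I_x ≈ 22.16 in⁴, I_y ≈ 8.954 in⁴

Break the section into simple shapes (no overlaps), measuring from the bottom-left corner of the bounding box.
Vertical leg: 0.65 × 6, A = 3.9 in², y = 3 in, Ī = 11.7 in⁴.
Horizontal leg (remainder): 3.55 × 0.65, A = 2.3075 in², y = 0.325 in, Ī = 0.0812432 in⁴.
Centroid: ȳ = ΣA·y / ΣA = 2.00563 in.
Transfer each piece to the centroidal x-axis using Ī + A·d² with d = y − 2.00563:
  vertical leg: d = 0.994372 in → contributes +15.5562 in⁴
  horizontal leg (remainder): d = -1.68063 in → contributes +6.5988 in⁴
Total I = 22.155 in⁴.
For the y-axis: x̄ = 1.10563 in.
Repeating about the centroidal y-axis gives I_y = 8.95401 in⁴.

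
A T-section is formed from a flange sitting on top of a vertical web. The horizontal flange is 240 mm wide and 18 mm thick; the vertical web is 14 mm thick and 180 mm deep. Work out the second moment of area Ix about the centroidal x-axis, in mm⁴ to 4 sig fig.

Decompose the section into non-overlapping parts with the origin at the bottom-left of its bounding rectangle.
Flange: 240 × 18, A = 4 320 mm², y = 189 mm, Ī = 116 640 mm⁴.
Web: 14 × 180, A = 2 520 mm², y = 90 mm, Ī = 6 804 000 mm⁴.
Centroid: ȳ = ΣA·y / ΣA = 152.526 mm.
Transfer each piece to the centroidal x-axis using Ī + A·d² with d = y − 152.526:
  flange: d = 36.4737 mm → contributes +5 863 664 mm⁴
  web: d = -62.5263 mm → contributes +16 656 041 mm⁴
Total I = 22 519 705 mm⁴.

Ix ≈ 2.252 × 10⁷ mm⁴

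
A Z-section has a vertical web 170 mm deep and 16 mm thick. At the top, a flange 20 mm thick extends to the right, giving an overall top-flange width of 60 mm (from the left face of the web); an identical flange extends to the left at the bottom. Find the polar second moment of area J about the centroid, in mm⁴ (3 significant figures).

J ≈ 1.84 × 10⁷ mm⁴

Split into non-overlapping primitives; take the origin at the lower-left of the bounding box.
Web: 16 × 170, A = 2 720 mm², y = 85 mm, Ī = 6 550 667 mm⁴.
Top flange (beyond web): 44 × 20, A = 880 mm², y = 160 mm, Ī = 29 333 mm⁴.
Bottom flange (beyond web): 44 × 20, A = 880 mm², y = 10 mm, Ī = 29 333 mm⁴.
Centroid: ȳ = ΣA·y / ΣA = 85 mm.
Transfer each piece to the centroidal x-axis using Ī + A·d² with d = y − 85:
  web: d = 0 mm → contributes +6 550 667 mm⁴
  top flange (beyond web): d = 75 mm → contributes +4 979 333 mm⁴
  bottom flange (beyond web): d = -75 mm → contributes +4 979 333 mm⁴
Total I = 16 509 333 mm⁴.
For the y-axis: x̄ = 52 mm.
Repeating about the centroidal y-axis gives I_y = 1 925 973 mm⁴.
Polar second moment: J = I_x + I_y = 18 435 307 mm⁴.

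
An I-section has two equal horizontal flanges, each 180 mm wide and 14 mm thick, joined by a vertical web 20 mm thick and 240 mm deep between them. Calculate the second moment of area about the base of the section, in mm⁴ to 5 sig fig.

Split into non-overlapping primitives; take the origin at the lower-left of the bounding box.
Bottom flange: 180 × 14, A = 2 520 mm², y = 7 mm, Ī = 41 160 mm⁴.
Web: 20 × 240, A = 4 800 mm², y = 134 mm, Ī = 23 040 000 mm⁴.
Top flange: 180 × 14, A = 2 520 mm², y = 261 mm, Ī = 41 160 mm⁴.
Transfer each piece to the base of the section using Ī + A·d² with d = y − 0:
  bottom flange: d = 7 mm → contributes +164 640 mm⁴
  web: d = 134 mm → contributes +109 228 800 mm⁴
  top flange: d = 261 mm → contributes +171 706 080 mm⁴
Total I = 281 099 520 mm⁴.

I_base ≈ 2.8110 × 10⁸ mm⁴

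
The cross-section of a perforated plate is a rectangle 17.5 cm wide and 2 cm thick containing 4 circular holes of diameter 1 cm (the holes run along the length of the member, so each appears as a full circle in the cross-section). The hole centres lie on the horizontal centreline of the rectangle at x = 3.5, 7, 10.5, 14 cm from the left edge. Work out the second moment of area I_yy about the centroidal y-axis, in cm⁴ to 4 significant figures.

I_yy ≈ 844.9 cm⁴

Split into non-overlapping primitives; take the origin at the lower-left of the bounding box.
Plate: 17.5 × 2, A = 35 cm², x = 8.75 cm, Ī = 893.229 cm⁴.
Hole 1 (subtracted): ⌀1, A = 0.785398 cm², x = 3.5 cm, Ī = 0.0490874 cm⁴.
Hole 2 (subtracted): ⌀1, A = 0.785398 cm², x = 7 cm, Ī = 0.0490874 cm⁴.
Hole 3 (subtracted): ⌀1, A = 0.785398 cm², x = 10.5 cm, Ī = 0.0490874 cm⁴.
Hole 4 (subtracted): ⌀1, A = 0.785398 cm², x = 14 cm, Ī = 0.0490874 cm⁴.
By symmetry the centroid is at mid-width, x̄ = 8.75 cm.
Transfer each piece to the centroidal y-axis using Ī + A·d² with d = x − 8.75:
  plate: d = 0 cm → contributes +893.229 cm⁴
  hole 1: d = -5.25 cm → contributes −21.6966 cm⁴
  hole 2: d = -1.75 cm → contributes −2.45437 cm⁴
  hole 3: d = 1.75 cm → contributes −2.45437 cm⁴
  hole 4: d = 5.25 cm → contributes −21.6966 cm⁴
Total I = 844.927 cm⁴.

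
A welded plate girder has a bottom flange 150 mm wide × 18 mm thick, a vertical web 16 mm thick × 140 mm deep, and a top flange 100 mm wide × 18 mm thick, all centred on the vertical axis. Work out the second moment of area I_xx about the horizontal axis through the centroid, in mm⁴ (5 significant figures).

Split into non-overlapping primitives; take the origin at the lower-left of the bounding box.
Bottom plate: 150 × 18, A = 2 700 mm², y = 9 mm, Ī = 72 900 mm⁴.
Web plate: 16 × 140, A = 2 240 mm², y = 88 mm, Ī = 3 658 667 mm⁴.
Top plate: 100 × 18, A = 1 800 mm², y = 167 mm, Ī = 48 600 mm⁴.
Centroid: ȳ = ΣA·y / ΣA = 77.45104 mm.
Transfer each piece to the horizontal axis through the centroid using Ī + A·d² with d = y − 77.45104:
  bottom plate: d = -68.45104 mm → contributes +12 723 871 mm⁴
  web plate: d = 10.54896 mm → contributes +3 907 935 mm⁴
  top plate: d = 89.54896 mm → contributes +14 482 830 mm⁴
Total I = 31 114 636 mm⁴.

I_xx ≈ 3.1115 × 10⁷ mm⁴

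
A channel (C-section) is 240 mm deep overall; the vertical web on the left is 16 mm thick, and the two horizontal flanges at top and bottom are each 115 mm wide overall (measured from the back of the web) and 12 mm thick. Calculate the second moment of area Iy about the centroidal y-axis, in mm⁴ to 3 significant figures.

Iy ≈ 6.88 × 10⁶ mm⁴

Break the section into simple shapes (no overlaps), measuring from the bottom-left corner of the bounding box.
Web: 16 × 240, A = 3 840 mm², x = 8 mm, Ī = 81 920 mm⁴.
Top flange (beyond web): 99 × 12, A = 1 188 mm², x = 65.5 mm, Ī = 970 299 mm⁴.
Bottom flange (beyond web): 99 × 12, A = 1 188 mm², x = 65.5 mm, Ī = 970 299 mm⁴.
Centroid: x̄ = ΣA·x / ΣA = 29.979 mm.
Transfer each piece to the centroidal y-axis using Ī + A·d² with d = x − 29.979:
  web: d = -21.979 mm → contributes +1 936 894 mm⁴
  top flange (beyond web): d = 35.521 mm → contributes +2 469 268 mm⁴
  bottom flange (beyond web): d = 35.521 mm → contributes +2 469 268 mm⁴
Total I = 6 875 429 mm⁴.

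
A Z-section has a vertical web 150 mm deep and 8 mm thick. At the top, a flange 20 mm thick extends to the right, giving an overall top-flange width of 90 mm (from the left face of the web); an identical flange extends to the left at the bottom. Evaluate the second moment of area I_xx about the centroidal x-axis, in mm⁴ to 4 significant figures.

I_xx ≈ 1.622 × 10⁷ mm⁴

Split into non-overlapping primitives; take the origin at the lower-left of the bounding box.
Web: 8 × 150, A = 1 200 mm², y = 75 mm, Ī = 2 250 000 mm⁴.
Top flange (beyond web): 82 × 20, A = 1 640 mm², y = 140 mm, Ī = 54666.7 mm⁴.
Bottom flange (beyond web): 82 × 20, A = 1 640 mm², y = 10 mm, Ī = 54666.7 mm⁴.
Centroid: ȳ = ΣA·y / ΣA = 75 mm.
Transfer each piece to the centroidal x-axis using Ī + A·d² with d = y − 75:
  web: d = 0 mm → contributes +2 250 000 mm⁴
  top flange (beyond web): d = 65 mm → contributes +6 983 667 mm⁴
  bottom flange (beyond web): d = -65 mm → contributes +6 983 667 mm⁴
Total I = 16 217 333 mm⁴.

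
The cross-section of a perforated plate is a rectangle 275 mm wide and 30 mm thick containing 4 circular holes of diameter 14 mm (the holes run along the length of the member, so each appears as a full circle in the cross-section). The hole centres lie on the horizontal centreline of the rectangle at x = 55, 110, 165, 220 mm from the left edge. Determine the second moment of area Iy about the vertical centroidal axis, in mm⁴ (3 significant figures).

Iy ≈ 4.97 × 10⁷ mm⁴

Treat the section as a set of non-overlapping primitives; coordinates are from the bounding-box lower-left.
Plate: 275 × 30, A = 8 250 mm², x = 137.5 mm, Ī = 51 992 188 mm⁴.
Hole 1 (subtracted): ⌀14, A = 153.94 mm², x = 55 mm, Ī = 1885.7 mm⁴.
Hole 2 (subtracted): ⌀14, A = 153.94 mm², x = 110 mm, Ī = 1885.7 mm⁴.
Hole 3 (subtracted): ⌀14, A = 153.94 mm², x = 165 mm, Ī = 1885.7 mm⁴.
Hole 4 (subtracted): ⌀14, A = 153.94 mm², x = 220 mm, Ī = 1885.7 mm⁴.
By symmetry the centroid is at mid-width, x̄ = 137.5 mm.
Transfer each piece to the vertical centroidal axis using Ī + A·d² with d = x − 137.5:
  plate: d = 0 mm → contributes +51 992 188 mm⁴
  hole 1: d = -82.5 mm → contributes −1 049 627 mm⁴
  hole 2: d = -27.5 mm → contributes −118 301 mm⁴
  hole 3: d = 27.5 mm → contributes −118 301 mm⁴
  hole 4: d = 82.5 mm → contributes −1 049 627 mm⁴
Total I = 49 656 332 mm⁴.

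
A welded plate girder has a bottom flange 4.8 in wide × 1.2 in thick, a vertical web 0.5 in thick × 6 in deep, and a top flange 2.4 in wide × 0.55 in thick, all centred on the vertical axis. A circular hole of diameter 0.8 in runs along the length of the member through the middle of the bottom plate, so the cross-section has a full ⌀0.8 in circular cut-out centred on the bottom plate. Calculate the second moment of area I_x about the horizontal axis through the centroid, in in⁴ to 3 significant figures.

Decompose the section into non-overlapping parts with the origin at the bottom-left of its bounding rectangle.
Bottom plate: 4.8 × 1.2, A = 5.76 in², y = 0.6 in, Ī = 0.6912 in⁴.
Web plate: 0.5 × 6, A = 3 in², y = 4.2 in, Ī = 9 in⁴.
Top plate: 2.4 × 0.55, A = 1.32 in², y = 7.475 in, Ī = 0.033275 in⁴.
Hole (subtracted): ⌀0.8, A = 0.50265 in², y = 0.6 in, Ī = 0.020106 in⁴.
Centroid: ȳ = ΣA·y / ΣA = 2.6752 in.
Transfer each piece to the horizontal axis through the centroid using Ī + A·d² with d = y − 2.6752:
  bottom plate: d = -2.0752 in → contributes +25.497 in⁴
  web plate: d = 1.5248 in → contributes +15.975 in⁴
  top plate: d = 4.7998 in → contributes +30.443 in⁴
  hole: d = -2.0752 in → contributes −2.1848 in⁴
Total I = 69.73 in⁴.

I_x ≈ 69.7 in⁴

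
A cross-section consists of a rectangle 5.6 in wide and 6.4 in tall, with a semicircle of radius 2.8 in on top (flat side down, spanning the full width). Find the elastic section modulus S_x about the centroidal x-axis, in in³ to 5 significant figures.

S_x ≈ 62.650 in³

Break the section into simple shapes (no overlaps), measuring from the bottom-left corner of the bounding box.
Rectangular body: 5.6 × 6.4, A = 35.84 in², y = 3.2 in, Ī = 122.3339 in⁴.
Semicircular cap: semicircle r = 2.8, A = 12.31504 in², y = 7.588357 in, Ī = 6.746277 in⁴.
Centroid: ȳ = ΣA·y / ΣA = 4.322267 in.
Transfer each piece to the centroidal x-axis using Ī + A·d² with d = y − 4.322267:
  rectangular body: d = -1.122267 in → contributes +167.4737 in⁴
  semicircular cap: d = 3.26609 in → contributes +138.1151 in⁴
Total I = 305.5888 in⁴.
Extreme fibre distance c = 4.877733 in; S = I/c = 62.64976 in³.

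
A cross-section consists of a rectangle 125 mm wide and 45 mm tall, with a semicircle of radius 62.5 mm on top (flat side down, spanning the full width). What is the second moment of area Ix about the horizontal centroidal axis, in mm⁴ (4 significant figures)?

Ix ≈ 9.678 × 10⁶ mm⁴

Split into non-overlapping primitives; take the origin at the lower-left of the bounding box.
Rectangular body: 125 × 45, A = 5 625 mm², y = 22.5 mm, Ī = 949 219 mm⁴.
Semicircular cap: semicircle r = 62.5, A = 6135.92 mm², y = 71.5258 mm, Ī = 1 674 758 mm⁴.
Centroid: ȳ = ΣA·y / ΣA = 48.0778 mm.
Transfer each piece to the horizontal centroidal axis using Ī + A·d² with d = y − 48.0778:
  rectangular body: d = -25.5778 mm → contributes +4 629 232 mm⁴
  semicircular cap: d = 23.448 mm → contributes +5 048 346 mm⁴
Total I = 9 677 577 mm⁴.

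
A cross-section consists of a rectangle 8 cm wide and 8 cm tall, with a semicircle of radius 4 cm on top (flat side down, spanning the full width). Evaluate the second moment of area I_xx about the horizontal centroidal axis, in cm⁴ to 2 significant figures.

I_xx ≈ 960 cm⁴

Decompose the section into non-overlapping parts with the origin at the bottom-left of its bounding rectangle.
Rectangular body: 8 × 8, A = 64 cm², y = 4 cm, Ī = 341.3 cm⁴.
Semicircular cap: semicircle r = 4, A = 25.13 cm², y = 9.698 cm, Ī = 28.1 cm⁴.
Centroid: ȳ = ΣA·y / ΣA = 5.607 cm.
Transfer each piece to the horizontal centroidal axis using Ī + A·d² with d = y − 5.607:
  rectangular body: d = -1.607 cm → contributes +506.5 cm⁴
  semicircular cap: d = 4.091 cm → contributes +448.7 cm⁴
Total I = 955.3 cm⁴.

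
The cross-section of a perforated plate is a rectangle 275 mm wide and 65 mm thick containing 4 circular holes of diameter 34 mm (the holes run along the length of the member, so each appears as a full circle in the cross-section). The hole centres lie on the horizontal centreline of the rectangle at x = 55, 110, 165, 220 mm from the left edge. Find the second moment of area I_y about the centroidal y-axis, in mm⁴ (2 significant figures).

I_y ≈ 9.9 × 10⁷ mm⁴

Treat the section as a set of non-overlapping primitives; coordinates are from the bounding-box lower-left.
Plate: 275 × 65, A = 17 875 mm², x = 137.5 mm, Ī = 112 649 740 mm⁴.
Hole 1 (subtracted): ⌀34, A = 907.9 mm², x = 55 mm, Ī = 65 597 mm⁴.
Hole 2 (subtracted): ⌀34, A = 907.9 mm², x = 110 mm, Ī = 65 597 mm⁴.
Hole 3 (subtracted): ⌀34, A = 907.9 mm², x = 165 mm, Ī = 65 597 mm⁴.
Hole 4 (subtracted): ⌀34, A = 907.9 mm², x = 220 mm, Ī = 65 597 mm⁴.
By symmetry the centroid is at mid-width, x̄ = 137.5 mm.
Transfer each piece to the centroidal y-axis using Ī + A·d² with d = x − 137.5:
  plate: d = 0 mm → contributes +112 649 740 mm⁴
  hole 1: d = -82.5 mm → contributes −6 245 130 mm⁴
  hole 2: d = -27.5 mm → contributes −752 212 mm⁴
  hole 3: d = 27.5 mm → contributes −752 212 mm⁴
  hole 4: d = 82.5 mm → contributes −6 245 130 mm⁴
Total I = 98 655 056 mm⁴.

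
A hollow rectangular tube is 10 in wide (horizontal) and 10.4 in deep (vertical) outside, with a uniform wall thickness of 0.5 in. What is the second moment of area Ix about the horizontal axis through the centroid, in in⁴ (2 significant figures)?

Decompose the section into non-overlapping parts with the origin at the bottom-left of its bounding rectangle.
Outer rectangle: 10 × 10.4, A = 104 in², y = 5.2 in, Ī = 937.4 in⁴.
Inner void (subtracted): 9 × 9.4, A = 84.6 in², y = 5.2 in, Ī = 622.9 in⁴.
By symmetry the centroid is at mid-height, ȳ = 5.2 in.
All pieces are centred on the horizontal axis through the centroid, so I = ΣĪ (holes subtracted) = 314.4 in⁴.

Ix ≈ 310 in⁴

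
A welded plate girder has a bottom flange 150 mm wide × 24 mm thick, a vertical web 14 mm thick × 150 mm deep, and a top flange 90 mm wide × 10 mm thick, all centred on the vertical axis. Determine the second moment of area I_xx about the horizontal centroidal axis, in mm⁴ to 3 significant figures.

Break the section into simple shapes (no overlaps), measuring from the bottom-left corner of the bounding box.
Bottom plate: 150 × 24, A = 3 600 mm², y = 12 mm, Ī = 172 800 mm⁴.
Web plate: 14 × 150, A = 2 100 mm², y = 99 mm, Ī = 3 937 500 mm⁴.
Top plate: 90 × 10, A = 900 mm², y = 179 mm, Ī = 7 500 mm⁴.
Centroid: ȳ = ΣA·y / ΣA = 62.455 mm.
Transfer each piece to the horizontal centroidal axis using Ī + A·d² with d = y − 62.455:
  bottom plate: d = -50.455 mm → contributes +9 337 180 mm⁴
  web plate: d = 36.545 mm → contributes +6 742 198 mm⁴
  top plate: d = 116.55 mm → contributes +12 232 059 mm⁴
Total I = 28 311 436 mm⁴.

I_xx ≈ 2.83 × 10⁷ mm⁴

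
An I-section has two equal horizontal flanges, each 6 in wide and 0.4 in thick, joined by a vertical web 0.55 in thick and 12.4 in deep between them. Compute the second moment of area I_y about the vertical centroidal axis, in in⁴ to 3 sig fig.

Treat the section as a set of non-overlapping primitives; coordinates are from the bounding-box lower-left.
Bottom flange: 6 × 0.4, A = 2.4 in², x = 3 in, Ī = 7.2 in⁴.
Web: 0.55 × 12.4, A = 6.82 in², x = 3 in, Ī = 0.17192 in⁴.
Top flange: 6 × 0.4, A = 2.4 in², x = 3 in, Ī = 7.2 in⁴.
By symmetry the centroid is at mid-width, x̄ = 3 in.
All pieces are centred on the vertical centroidal axis, so I = ΣĪ = 14.572 in⁴.

I_y ≈ 14.6 in⁴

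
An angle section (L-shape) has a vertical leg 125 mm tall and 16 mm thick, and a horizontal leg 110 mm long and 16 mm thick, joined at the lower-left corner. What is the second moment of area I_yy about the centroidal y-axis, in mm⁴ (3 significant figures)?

Split into non-overlapping primitives; take the origin at the lower-left of the bounding box.
Vertical leg: 16 × 125, A = 2 000 mm², x = 8 mm, Ī = 42 667 mm⁴.
Horizontal leg (remainder): 94 × 16, A = 1 504 mm², x = 63 mm, Ī = 1 107 445 mm⁴.
Centroid: x̄ = ΣA·x / ΣA = 31.607 mm.
Transfer each piece to the centroidal y-axis using Ī + A·d² with d = x − 31.607:
  vertical leg: d = -23.607 mm → contributes +1 157 276 mm⁴
  horizontal leg (remainder): d = 31.393 mm → contributes +2 589 639 mm⁴
Total I = 3 746 916 mm⁴.

I_yy ≈ 3.75 × 10⁶ mm⁴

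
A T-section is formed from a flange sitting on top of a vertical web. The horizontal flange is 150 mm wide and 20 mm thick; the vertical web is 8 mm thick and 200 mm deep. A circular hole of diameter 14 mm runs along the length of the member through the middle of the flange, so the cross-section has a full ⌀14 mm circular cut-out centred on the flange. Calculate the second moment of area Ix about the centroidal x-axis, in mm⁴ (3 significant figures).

Split into non-overlapping primitives; take the origin at the lower-left of the bounding box.
Flange: 150 × 20, A = 3 000 mm², y = 210 mm, Ī = 100 000 mm⁴.
Web: 8 × 200, A = 1 600 mm², y = 100 mm, Ī = 5 333 333 mm⁴.
Hole (subtracted): ⌀14, A = 153.94 mm², y = 210 mm, Ī = 1885.7 mm⁴.
Centroid: ȳ = ΣA·y / ΣA = 170.41 mm.
Transfer each piece to the centroidal x-axis using Ī + A·d² with d = y − 170.41:
  flange: d = 39.586 mm → contributes +4 801 058 mm⁴
  web: d = -70.414 mm → contributes +13 266 435 mm⁴
  hole: d = 39.586 mm → contributes −243 110 mm⁴
Total I = 17 824 383 mm⁴.

Ix ≈ 1.78 × 10⁷ mm⁴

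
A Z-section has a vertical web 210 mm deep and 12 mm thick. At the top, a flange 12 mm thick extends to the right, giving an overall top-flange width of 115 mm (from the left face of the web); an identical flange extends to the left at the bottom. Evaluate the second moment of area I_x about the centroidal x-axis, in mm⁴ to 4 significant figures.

Split into non-overlapping primitives; take the origin at the lower-left of the bounding box.
Web: 12 × 210, A = 2 520 mm², y = 105 mm, Ī = 9 261 000 mm⁴.
Top flange (beyond web): 103 × 12, A = 1 236 mm², y = 204 mm, Ī = 14 832 mm⁴.
Bottom flange (beyond web): 103 × 12, A = 1 236 mm², y = 6 mm, Ī = 14 832 mm⁴.
Centroid: ȳ = ΣA·y / ΣA = 105 mm.
Transfer each piece to the centroidal x-axis using Ī + A·d² with d = y − 105:
  web: d = 0 mm → contributes +9 261 000 mm⁴
  top flange (beyond web): d = 99 mm → contributes +12 128 868 mm⁴
  bottom flange (beyond web): d = -99 mm → contributes +12 128 868 mm⁴
Total I = 33 518 736 mm⁴.

I_x ≈ 3.352 × 10⁷ mm⁴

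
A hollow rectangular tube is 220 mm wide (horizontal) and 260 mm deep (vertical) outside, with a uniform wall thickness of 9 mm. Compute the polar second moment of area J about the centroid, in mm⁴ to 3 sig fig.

Treat the section as a set of non-overlapping primitives; coordinates are from the bounding-box lower-left.
Outer rectangle: 220 × 260, A = 57 200 mm², y = 130 mm, Ī = 322 226 667 mm⁴.
Inner void (subtracted): 202 × 242, A = 48 884 mm², y = 130 mm, Ī = 238 570 215 mm⁴.
By symmetry the centroid is at mid-height, ȳ = 130 mm.
All pieces are centred on the centroidal x-axis, so I = ΣĪ (holes subtracted) = 83 656 452 mm⁴.
Repeating about the centroidal y-axis gives I_y = 64 484 772 mm⁴.
Polar second moment: J = I_x + I_y = 148 141 224 mm⁴.

J ≈ 1.48 × 10⁸ mm⁴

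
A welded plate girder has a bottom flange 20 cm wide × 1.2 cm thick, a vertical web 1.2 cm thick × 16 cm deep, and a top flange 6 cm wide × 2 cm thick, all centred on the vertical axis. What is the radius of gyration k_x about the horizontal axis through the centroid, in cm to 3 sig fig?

k_x ≈ 7.36 cm

Decompose the section into non-overlapping parts with the origin at the bottom-left of its bounding rectangle.
Bottom plate: 20 × 1.2, A = 24 cm², y = 0.6 cm, Ī = 2.88 cm⁴.
Web plate: 1.2 × 16, A = 19.2 cm², y = 9.2 cm, Ī = 409.6 cm⁴.
Top plate: 6 × 2, A = 12 cm², y = 18.2 cm, Ī = 4 cm⁴.
Centroid: ȳ = ΣA·y / ΣA = 7.4174 cm.
Transfer each piece to the horizontal axis through the centroid using Ī + A·d² with d = y − 7.4174:
  bottom plate: d = -6.8174 cm → contributes +1118.3 cm⁴
  web plate: d = 1.7826 cm → contributes +470.61 cm⁴
  top plate: d = 10.783 cm → contributes +1399.2 cm⁴
Total I = 2988.1 cm⁴.
Radius of gyration: k = √(I/A) = √(2988.1 / 55.2) = 7.3575 cm.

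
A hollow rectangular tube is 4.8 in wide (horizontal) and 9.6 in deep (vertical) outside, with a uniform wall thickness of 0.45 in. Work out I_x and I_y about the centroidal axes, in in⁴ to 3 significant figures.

I_x ≈ 140 in⁴, I_y ≈ 45.5 in⁴

Decompose the section into non-overlapping parts with the origin at the bottom-left of its bounding rectangle.
Outer rectangle: 4.8 × 9.6, A = 46.08 in², y = 4.8 in, Ī = 353.89 in⁴.
Inner void (subtracted): 3.9 × 8.7, A = 33.93 in², y = 4.8 in, Ī = 214.01 in⁴.
By symmetry the centroid is at mid-height, ȳ = 4.8 in.
All pieces are centred on the centroidal x-axis, so I = ΣĪ (holes subtracted) = 139.88 in⁴.
Repeating about the centroidal y-axis gives I_y = 45.467 in⁴.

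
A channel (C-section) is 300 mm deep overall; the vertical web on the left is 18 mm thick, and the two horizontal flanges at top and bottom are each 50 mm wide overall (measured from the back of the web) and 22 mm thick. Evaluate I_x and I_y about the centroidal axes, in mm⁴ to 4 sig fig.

I_x ≈ 6.776 × 10⁷ mm⁴, I_y ≈ 9.640 × 10⁵ mm⁴

Break the section into simple shapes (no overlaps), measuring from the bottom-left corner of the bounding box.
Web: 18 × 300, A = 5 400 mm², y = 150 mm, Ī = 40 500 000 mm⁴.
Top flange (beyond web): 32 × 22, A = 704 mm², y = 289 mm, Ī = 28394.7 mm⁴.
Bottom flange (beyond web): 32 × 22, A = 704 mm², y = 11 mm, Ī = 28394.7 mm⁴.
By symmetry the centroid is at mid-height, ȳ = 150 mm.
Transfer each piece to the centroidal x-axis using Ī + A·d² with d = y − 150:
  web: d = 0 mm → contributes +40 500 000 mm⁴
  top flange (beyond web): d = 139 mm → contributes +13 630 379 mm⁴
  bottom flange (beyond web): d = -139 mm → contributes +13 630 379 mm⁴
Total I = 67 760 757 mm⁴.
For the y-axis: x̄ = 14.1704 mm.
Repeating about the centroidal y-axis gives I_y = 963 952 mm⁴.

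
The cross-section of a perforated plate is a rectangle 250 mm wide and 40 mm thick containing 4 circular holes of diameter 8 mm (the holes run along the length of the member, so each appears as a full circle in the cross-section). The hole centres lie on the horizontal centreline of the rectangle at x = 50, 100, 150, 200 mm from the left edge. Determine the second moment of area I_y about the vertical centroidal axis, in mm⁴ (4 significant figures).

I_y ≈ 5.145 × 10⁷ mm⁴

Treat the section as a set of non-overlapping primitives; coordinates are from the bounding-box lower-left.
Plate: 250 × 40, A = 10 000 mm², x = 125 mm, Ī = 52 083 333 mm⁴.
Hole 1 (subtracted): ⌀8, A = 50.2655 mm², x = 50 mm, Ī = 201.062 mm⁴.
Hole 2 (subtracted): ⌀8, A = 50.2655 mm², x = 100 mm, Ī = 201.062 mm⁴.
Hole 3 (subtracted): ⌀8, A = 50.2655 mm², x = 150 mm, Ī = 201.062 mm⁴.
Hole 4 (subtracted): ⌀8, A = 50.2655 mm², x = 200 mm, Ī = 201.062 mm⁴.
By symmetry the centroid is at mid-width, x̄ = 125 mm.
Transfer each piece to the vertical centroidal axis using Ī + A·d² with d = x − 125:
  plate: d = 0 mm → contributes +52 083 333 mm⁴
  hole 1: d = -75 mm → contributes −282 944 mm⁴
  hole 2: d = -25 mm → contributes −31 617 mm⁴
  hole 3: d = 25 mm → contributes −31 617 mm⁴
  hole 4: d = 75 mm → contributes −282 944 mm⁴
Total I = 51 454 211 mm⁴.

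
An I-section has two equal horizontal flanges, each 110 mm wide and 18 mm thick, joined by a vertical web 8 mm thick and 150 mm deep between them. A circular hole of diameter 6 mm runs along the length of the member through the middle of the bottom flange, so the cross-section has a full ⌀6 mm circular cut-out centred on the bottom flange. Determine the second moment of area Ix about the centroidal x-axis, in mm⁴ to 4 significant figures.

Ix ≈ 3.010 × 10⁷ mm⁴

Break the section into simple shapes (no overlaps), measuring from the bottom-left corner of the bounding box.
Bottom flange: 110 × 18, A = 1 980 mm², y = 9 mm, Ī = 53 460 mm⁴.
Web: 8 × 150, A = 1 200 mm², y = 93 mm, Ī = 2 250 000 mm⁴.
Top flange: 110 × 18, A = 1 980 mm², y = 177 mm, Ī = 53 460 mm⁴.
Hole (subtracted): ⌀6, A = 28.2743 mm², y = 9 mm, Ī = 63.6173 mm⁴.
Centroid: ȳ = ΣA·y / ΣA = 93.4628 mm.
Transfer each piece to the centroidal x-axis using Ī + A·d² with d = y − 93.4628:
  bottom flange: d = -84.4628 mm → contributes +14 178 715 mm⁴
  web: d = -0.462816 mm → contributes +2 250 257 mm⁴
  top flange: d = 83.5372 mm → contributes +13 870 813 mm⁴
  hole: d = -84.4628 mm → contributes −201 772 mm⁴
Total I = 30 098 013 mm⁴.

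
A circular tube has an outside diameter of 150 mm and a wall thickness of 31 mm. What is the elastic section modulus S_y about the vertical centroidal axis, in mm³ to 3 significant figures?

Decompose the section into non-overlapping parts with the origin at the bottom-left of its bounding rectangle.
Outer circle: ⌀150, A = 17 671 mm², x = 75 mm, Ī = 24 850 489 mm⁴.
Bore (subtracted): ⌀88, A = 6082.1 mm², x = 75 mm, Ī = 2 943 748 mm⁴.
By symmetry the centroid is at mid-width, x̄ = 75 mm.
All pieces are centred on the vertical centroidal axis, so I = ΣĪ (holes subtracted) = 21 906 741 mm⁴.
Extreme fibre distance c = 75 mm; S = I/c = 292 090 mm³.

S_y ≈ 2.92 × 10⁵ mm³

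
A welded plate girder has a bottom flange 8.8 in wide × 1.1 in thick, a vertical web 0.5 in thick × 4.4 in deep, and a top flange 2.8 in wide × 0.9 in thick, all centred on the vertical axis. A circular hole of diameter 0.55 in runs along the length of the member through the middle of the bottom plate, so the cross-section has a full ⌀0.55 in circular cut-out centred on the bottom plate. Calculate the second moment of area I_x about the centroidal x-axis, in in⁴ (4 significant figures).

Decompose the section into non-overlapping parts with the origin at the bottom-left of its bounding rectangle.
Bottom plate: 8.8 × 1.1, A = 9.68 in², y = 0.55 in, Ī = 0.976067 in⁴.
Web plate: 0.5 × 4.4, A = 2.2 in², y = 3.3 in, Ī = 3.54933 in⁴.
Top plate: 2.8 × 0.9, A = 2.52 in², y = 5.95 in, Ī = 0.1701 in⁴.
Hole (subtracted): ⌀0.55, A = 0.237583 in², y = 0.55 in, Ī = 0.0044918 in⁴.
Centroid: ȳ = ΣA·y / ΣA = 1.93804 in.
Transfer each piece to the centroidal x-axis using Ī + A·d² with d = y − 1.93804:
  bottom plate: d = -1.38804 in → contributes +19.6261 in⁴
  web plate: d = 1.36196 in → contributes +7.63019 in⁴
  top plate: d = 4.01196 in → contributes +40.7316 in⁴
  hole: d = -1.38804 in → contributes −0.462232 in⁴
Total I = 67.5256 in⁴.

I_x ≈ 67.53 in⁴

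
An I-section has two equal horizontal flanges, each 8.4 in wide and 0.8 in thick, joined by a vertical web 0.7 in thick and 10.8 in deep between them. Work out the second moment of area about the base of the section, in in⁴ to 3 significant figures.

Treat the section as a set of non-overlapping primitives; coordinates are from the bounding-box lower-left.
Bottom flange: 8.4 × 0.8, A = 6.72 in², y = 0.4 in, Ī = 0.3584 in⁴.
Web: 0.7 × 10.8, A = 7.56 in², y = 6.2 in, Ī = 73.483 in⁴.
Top flange: 8.4 × 0.8, A = 6.72 in², y = 12 in, Ī = 0.3584 in⁴.
Transfer each piece to the bottom edge using Ī + A·d² with d = y − 0:
  bottom flange: d = 0.4 in → contributes +1.4336 in⁴
  web: d = 6.2 in → contributes +364.09 in⁴
  top flange: d = 12 in → contributes +968.04 in⁴
Total I = 1333.6 in⁴.

I_base ≈ 1330 in⁴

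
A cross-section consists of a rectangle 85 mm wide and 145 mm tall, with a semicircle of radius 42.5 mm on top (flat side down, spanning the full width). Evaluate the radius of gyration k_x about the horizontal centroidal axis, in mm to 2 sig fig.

Break the section into simple shapes (no overlaps), measuring from the bottom-left corner of the bounding box.
Rectangular body: 85 × 145, A = 12 325 mm², y = 72.5 mm, Ī = 21 594 427 mm⁴.
Semicircular cap: semicircle r = 42.5, A = 2 837 mm², y = 163 mm, Ī = 358 086 mm⁴.
Centroid: ȳ = ΣA·y / ΣA = 89.44 mm.
Transfer each piece to the horizontal centroidal axis using Ī + A·d² with d = y − 89.44:
  rectangular body: d = -16.94 mm → contributes +25 132 059 mm⁴
  semicircular cap: d = 73.6 mm → contributes +15 725 536 mm⁴
Total I = 40 857 595 mm⁴.
Radius of gyration: k = √(I/A) = √(40 857 595 / 15 162) = 51.91 mm.

k_x ≈ 52 mm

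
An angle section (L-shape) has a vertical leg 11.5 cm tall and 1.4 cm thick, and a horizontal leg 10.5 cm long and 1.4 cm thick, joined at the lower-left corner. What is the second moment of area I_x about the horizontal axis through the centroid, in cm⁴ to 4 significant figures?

I_x ≈ 360.9 cm⁴

Treat the section as a set of non-overlapping primitives; coordinates are from the bounding-box lower-left.
Vertical leg: 1.4 × 11.5, A = 16.1 cm², y = 5.75 cm, Ī = 177.435 cm⁴.
Horizontal leg (remainder): 9.1 × 1.4, A = 12.74 cm², y = 0.7 cm, Ī = 2.08087 cm⁴.
Centroid: ȳ = ΣA·y / ΣA = 3.51917 cm.
Transfer each piece to the horizontal axis through the centroid using Ī + A·d² with d = y − 3.51917:
  vertical leg: d = 2.23083 cm → contributes +257.558 cm⁴
  horizontal leg (remainder): d = -2.81917 cm → contributes +103.335 cm⁴
Total I = 360.894 cm⁴.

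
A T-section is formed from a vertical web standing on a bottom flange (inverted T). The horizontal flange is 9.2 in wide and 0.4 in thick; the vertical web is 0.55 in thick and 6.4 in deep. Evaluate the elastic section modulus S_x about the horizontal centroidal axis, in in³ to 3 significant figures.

Decompose the section into non-overlapping parts with the origin at the bottom-left of its bounding rectangle.
Flange: 9.2 × 0.4, A = 3.68 in², y = 0.2 in, Ī = 0.049067 in⁴.
Web: 0.55 × 6.4, A = 3.52 in², y = 3.6 in, Ī = 12.015 in⁴.
Centroid: ȳ = ΣA·y / ΣA = 1.8622 in.
Transfer each piece to the horizontal centroidal axis using Ī + A·d² with d = y − 1.8622:
  flange: d = -1.6622 in → contributes +10.217 in⁴
  web: d = 1.7378 in → contributes +22.645 in⁴
Total I = 32.862 in⁴.
Extreme fibre distance c = 4.9378 in; S = I/c = 6.6552 in³.

S_x ≈ 6.66 in³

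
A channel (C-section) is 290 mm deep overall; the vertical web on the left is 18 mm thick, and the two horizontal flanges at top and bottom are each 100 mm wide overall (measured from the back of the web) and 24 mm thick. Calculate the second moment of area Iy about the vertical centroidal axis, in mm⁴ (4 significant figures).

Decompose the section into non-overlapping parts with the origin at the bottom-left of its bounding rectangle.
Web: 18 × 290, A = 5 220 mm², x = 9 mm, Ī = 140 940 mm⁴.
Top flange (beyond web): 82 × 24, A = 1 968 mm², x = 59 mm, Ī = 1 102 736 mm⁴.
Bottom flange (beyond web): 82 × 24, A = 1 968 mm², x = 59 mm, Ī = 1 102 736 mm⁴.
Centroid: x̄ = ΣA·x / ΣA = 30.4941 mm.
Transfer each piece to the vertical centroidal axis using Ī + A·d² with d = x − 30.4941:
  web: d = -21.4941 mm → contributes +2 552 561 mm⁴
  top flange (beyond web): d = 28.5059 mm → contributes +2 701 906 mm⁴
  bottom flange (beyond web): d = 28.5059 mm → contributes +2 701 906 mm⁴
Total I = 7 956 373 mm⁴.

Iy ≈ 7.956 × 10⁶ mm⁴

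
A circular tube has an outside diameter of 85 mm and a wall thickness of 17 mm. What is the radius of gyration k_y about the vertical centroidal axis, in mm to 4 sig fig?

k_y ≈ 24.78 mm

Split into non-overlapping primitives; take the origin at the lower-left of the bounding box.
Outer circle: ⌀85, A = 5674.5 mm², x = 42.5 mm, Ī = 2 562 392 mm⁴.
Bore (subtracted): ⌀51, A = 2042.82 mm², x = 42.5 mm, Ī = 332 086 mm⁴.
By symmetry the centroid is at mid-width, x̄ = 42.5 mm.
All pieces are centred on the vertical centroidal axis, so I = ΣĪ (holes subtracted) = 2 230 306 mm⁴.
Radius of gyration: k = √(I/A) = √(2 230 306 / 3631.68) = 24.7815 mm.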